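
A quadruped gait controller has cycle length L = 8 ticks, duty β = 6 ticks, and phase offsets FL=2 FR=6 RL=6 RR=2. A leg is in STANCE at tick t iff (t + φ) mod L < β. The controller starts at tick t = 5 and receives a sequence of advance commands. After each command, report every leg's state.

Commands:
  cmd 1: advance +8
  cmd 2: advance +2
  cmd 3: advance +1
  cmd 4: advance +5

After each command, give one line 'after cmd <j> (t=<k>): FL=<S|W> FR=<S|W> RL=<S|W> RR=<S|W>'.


start t=5: FL=W FR=S RL=S RR=W
cmd 1: advance +8 → t=13, phase=(7,3,3,7) → FL=W FR=S RL=S RR=W
cmd 2: advance +2 → t=15, phase=(1,5,5,1) → FL=S FR=S RL=S RR=S
cmd 3: advance +1 → t=16, phase=(2,6,6,2) → FL=S FR=W RL=W RR=S
cmd 4: advance +5 → t=21, phase=(7,3,3,7) → FL=W FR=S RL=S RR=W

after cmd 1 (t=13): FL=W FR=S RL=S RR=W
after cmd 2 (t=15): FL=S FR=S RL=S RR=S
after cmd 3 (t=16): FL=S FR=W RL=W RR=S
after cmd 4 (t=21): FL=W FR=S RL=S RR=W


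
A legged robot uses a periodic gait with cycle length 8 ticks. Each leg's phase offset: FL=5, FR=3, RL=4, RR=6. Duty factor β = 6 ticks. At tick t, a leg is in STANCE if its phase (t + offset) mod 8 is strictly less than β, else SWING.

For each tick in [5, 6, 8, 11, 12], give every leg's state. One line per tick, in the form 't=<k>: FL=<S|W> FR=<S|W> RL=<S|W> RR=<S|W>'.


t=5: phase=(2,0,1,3) vs β=6 → FL=S FR=S RL=S RR=S
t=6: phase=(3,1,2,4) vs β=6 → FL=S FR=S RL=S RR=S
t=8: phase=(5,3,4,6) vs β=6 → FL=S FR=S RL=S RR=W
t=11: phase=(0,6,7,1) vs β=6 → FL=S FR=W RL=W RR=S
t=12: phase=(1,7,0,2) vs β=6 → FL=S FR=W RL=S RR=S

t=5: FL=S FR=S RL=S RR=S
t=6: FL=S FR=S RL=S RR=S
t=8: FL=S FR=S RL=S RR=W
t=11: FL=S FR=W RL=W RR=S
t=12: FL=S FR=W RL=S RR=S


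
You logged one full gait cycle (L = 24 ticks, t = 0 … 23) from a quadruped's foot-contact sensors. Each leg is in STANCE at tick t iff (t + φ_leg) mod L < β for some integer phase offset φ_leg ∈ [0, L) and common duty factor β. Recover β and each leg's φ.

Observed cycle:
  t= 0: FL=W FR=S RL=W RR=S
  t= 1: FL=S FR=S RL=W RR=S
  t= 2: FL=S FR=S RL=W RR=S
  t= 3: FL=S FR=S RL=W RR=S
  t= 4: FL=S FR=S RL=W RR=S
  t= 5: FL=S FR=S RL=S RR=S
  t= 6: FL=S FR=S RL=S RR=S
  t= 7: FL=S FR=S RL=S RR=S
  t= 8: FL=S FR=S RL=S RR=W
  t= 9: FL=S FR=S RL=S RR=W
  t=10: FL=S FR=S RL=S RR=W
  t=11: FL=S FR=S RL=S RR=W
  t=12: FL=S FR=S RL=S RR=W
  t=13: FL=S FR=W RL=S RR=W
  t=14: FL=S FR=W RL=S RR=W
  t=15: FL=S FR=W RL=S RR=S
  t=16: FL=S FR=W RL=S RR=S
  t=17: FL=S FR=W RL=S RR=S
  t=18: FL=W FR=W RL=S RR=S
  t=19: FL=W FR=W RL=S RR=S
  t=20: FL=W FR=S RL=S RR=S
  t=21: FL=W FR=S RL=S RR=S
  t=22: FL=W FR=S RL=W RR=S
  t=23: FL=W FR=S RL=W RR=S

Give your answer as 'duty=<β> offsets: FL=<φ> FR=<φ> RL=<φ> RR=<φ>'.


duty=17 offsets: FL=23 FR=4 RL=19 RR=9

duty β = stance ticks per leg = 17
FL: stance ticks = 17; W→S at t=1 → φ=23
FR: stance ticks = 17; W→S at t=20 → φ=4
RL: stance ticks = 17; W→S at t=5 → φ=19
RR: stance ticks = 17; W→S at t=15 → φ=9


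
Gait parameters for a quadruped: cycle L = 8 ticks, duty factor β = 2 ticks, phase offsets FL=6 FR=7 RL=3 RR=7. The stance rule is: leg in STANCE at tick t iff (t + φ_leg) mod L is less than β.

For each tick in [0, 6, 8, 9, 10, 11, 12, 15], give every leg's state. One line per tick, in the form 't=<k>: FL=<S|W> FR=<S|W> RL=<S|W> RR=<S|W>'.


t=0: FL=W FR=W RL=W RR=W
t=6: FL=W FR=W RL=S RR=W
t=8: FL=W FR=W RL=W RR=W
t=9: FL=W FR=S RL=W RR=S
t=10: FL=S FR=S RL=W RR=S
t=11: FL=S FR=W RL=W RR=W
t=12: FL=W FR=W RL=W RR=W
t=15: FL=W FR=W RL=W RR=W

t=0: phase=(6,7,3,7) vs β=2 → FL=W FR=W RL=W RR=W
t=6: phase=(4,5,1,5) vs β=2 → FL=W FR=W RL=S RR=W
t=8: phase=(6,7,3,7) vs β=2 → FL=W FR=W RL=W RR=W
t=9: phase=(7,0,4,0) vs β=2 → FL=W FR=S RL=W RR=S
t=10: phase=(0,1,5,1) vs β=2 → FL=S FR=S RL=W RR=S
t=11: phase=(1,2,6,2) vs β=2 → FL=S FR=W RL=W RR=W
t=12: phase=(2,3,7,3) vs β=2 → FL=W FR=W RL=W RR=W
t=15: phase=(5,6,2,6) vs β=2 → FL=W FR=W RL=W RR=W


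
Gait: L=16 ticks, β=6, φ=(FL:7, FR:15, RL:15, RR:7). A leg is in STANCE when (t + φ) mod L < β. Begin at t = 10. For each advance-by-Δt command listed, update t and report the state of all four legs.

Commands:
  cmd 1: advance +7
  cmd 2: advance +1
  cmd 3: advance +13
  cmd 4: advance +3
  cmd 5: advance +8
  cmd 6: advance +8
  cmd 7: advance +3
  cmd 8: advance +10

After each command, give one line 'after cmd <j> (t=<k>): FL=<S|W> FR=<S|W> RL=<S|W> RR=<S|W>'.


start t=10: FL=S FR=W RL=W RR=S
cmd 1: advance +7 → t=17, phase=(8,0,0,8) → FL=W FR=S RL=S RR=W
cmd 2: advance +1 → t=18, phase=(9,1,1,9) → FL=W FR=S RL=S RR=W
cmd 3: advance +13 → t=31, phase=(6,14,14,6) → FL=W FR=W RL=W RR=W
cmd 4: advance +3 → t=34, phase=(9,1,1,9) → FL=W FR=S RL=S RR=W
cmd 5: advance +8 → t=42, phase=(1,9,9,1) → FL=S FR=W RL=W RR=S
cmd 6: advance +8 → t=50, phase=(9,1,1,9) → FL=W FR=S RL=S RR=W
cmd 7: advance +3 → t=53, phase=(12,4,4,12) → FL=W FR=S RL=S RR=W
cmd 8: advance +10 → t=63, phase=(6,14,14,6) → FL=W FR=W RL=W RR=W

after cmd 1 (t=17): FL=W FR=S RL=S RR=W
after cmd 2 (t=18): FL=W FR=S RL=S RR=W
after cmd 3 (t=31): FL=W FR=W RL=W RR=W
after cmd 4 (t=34): FL=W FR=S RL=S RR=W
after cmd 5 (t=42): FL=S FR=W RL=W RR=S
after cmd 6 (t=50): FL=W FR=S RL=S RR=W
after cmd 7 (t=53): FL=W FR=S RL=S RR=W
after cmd 8 (t=63): FL=W FR=W RL=W RR=W


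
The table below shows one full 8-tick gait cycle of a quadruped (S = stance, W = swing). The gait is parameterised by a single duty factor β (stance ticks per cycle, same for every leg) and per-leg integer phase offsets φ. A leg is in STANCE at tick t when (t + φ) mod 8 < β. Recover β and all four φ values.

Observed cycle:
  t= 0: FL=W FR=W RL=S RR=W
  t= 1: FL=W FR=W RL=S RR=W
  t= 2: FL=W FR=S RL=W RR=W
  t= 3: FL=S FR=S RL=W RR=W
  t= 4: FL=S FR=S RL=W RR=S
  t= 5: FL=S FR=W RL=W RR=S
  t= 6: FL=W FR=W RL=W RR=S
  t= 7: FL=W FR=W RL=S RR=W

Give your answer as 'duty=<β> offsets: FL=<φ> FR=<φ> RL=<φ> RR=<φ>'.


duty=3 offsets: FL=5 FR=6 RL=1 RR=4

duty β = stance ticks per leg = 3
FL: stance ticks = 3; W→S at t=3 → φ=5
FR: stance ticks = 3; W→S at t=2 → φ=6
RL: stance ticks = 3; W→S at t=7 → φ=1
RR: stance ticks = 3; W→S at t=4 → φ=4


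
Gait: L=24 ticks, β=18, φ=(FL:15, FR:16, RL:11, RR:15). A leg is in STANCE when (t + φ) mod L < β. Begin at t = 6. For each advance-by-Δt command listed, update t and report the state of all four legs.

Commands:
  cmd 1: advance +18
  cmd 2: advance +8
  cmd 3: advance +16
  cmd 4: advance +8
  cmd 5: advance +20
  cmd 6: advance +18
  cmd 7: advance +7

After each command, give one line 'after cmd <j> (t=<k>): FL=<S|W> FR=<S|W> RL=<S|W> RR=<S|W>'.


start t=6: FL=W FR=W RL=S RR=W
cmd 1: advance +18 → t=24, phase=(15,16,11,15) → FL=S FR=S RL=S RR=S
cmd 2: advance +8 → t=32, phase=(23,0,19,23) → FL=W FR=S RL=W RR=W
cmd 3: advance +16 → t=48, phase=(15,16,11,15) → FL=S FR=S RL=S RR=S
cmd 4: advance +8 → t=56, phase=(23,0,19,23) → FL=W FR=S RL=W RR=W
cmd 5: advance +20 → t=76, phase=(19,20,15,19) → FL=W FR=W RL=S RR=W
cmd 6: advance +18 → t=94, phase=(13,14,9,13) → FL=S FR=S RL=S RR=S
cmd 7: advance +7 → t=101, phase=(20,21,16,20) → FL=W FR=W RL=S RR=W

after cmd 1 (t=24): FL=S FR=S RL=S RR=S
after cmd 2 (t=32): FL=W FR=S RL=W RR=W
after cmd 3 (t=48): FL=S FR=S RL=S RR=S
after cmd 4 (t=56): FL=W FR=S RL=W RR=W
after cmd 5 (t=76): FL=W FR=W RL=S RR=W
after cmd 6 (t=94): FL=S FR=S RL=S RR=S
after cmd 7 (t=101): FL=W FR=W RL=S RR=W


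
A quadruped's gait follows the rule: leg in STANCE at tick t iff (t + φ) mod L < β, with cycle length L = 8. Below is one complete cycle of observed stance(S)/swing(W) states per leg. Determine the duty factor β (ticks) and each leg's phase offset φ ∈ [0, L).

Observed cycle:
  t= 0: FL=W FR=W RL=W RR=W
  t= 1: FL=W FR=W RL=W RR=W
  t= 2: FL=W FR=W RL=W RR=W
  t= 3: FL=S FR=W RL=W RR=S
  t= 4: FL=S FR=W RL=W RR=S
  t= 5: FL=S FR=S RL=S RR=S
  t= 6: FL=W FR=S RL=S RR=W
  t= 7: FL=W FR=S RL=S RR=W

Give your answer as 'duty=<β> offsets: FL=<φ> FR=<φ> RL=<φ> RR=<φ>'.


duty=3 offsets: FL=5 FR=3 RL=3 RR=5

duty β = stance ticks per leg = 3
FL: stance ticks = 3; W→S at t=3 → φ=5
FR: stance ticks = 3; W→S at t=5 → φ=3
RL: stance ticks = 3; W→S at t=5 → φ=3
RR: stance ticks = 3; W→S at t=3 → φ=5


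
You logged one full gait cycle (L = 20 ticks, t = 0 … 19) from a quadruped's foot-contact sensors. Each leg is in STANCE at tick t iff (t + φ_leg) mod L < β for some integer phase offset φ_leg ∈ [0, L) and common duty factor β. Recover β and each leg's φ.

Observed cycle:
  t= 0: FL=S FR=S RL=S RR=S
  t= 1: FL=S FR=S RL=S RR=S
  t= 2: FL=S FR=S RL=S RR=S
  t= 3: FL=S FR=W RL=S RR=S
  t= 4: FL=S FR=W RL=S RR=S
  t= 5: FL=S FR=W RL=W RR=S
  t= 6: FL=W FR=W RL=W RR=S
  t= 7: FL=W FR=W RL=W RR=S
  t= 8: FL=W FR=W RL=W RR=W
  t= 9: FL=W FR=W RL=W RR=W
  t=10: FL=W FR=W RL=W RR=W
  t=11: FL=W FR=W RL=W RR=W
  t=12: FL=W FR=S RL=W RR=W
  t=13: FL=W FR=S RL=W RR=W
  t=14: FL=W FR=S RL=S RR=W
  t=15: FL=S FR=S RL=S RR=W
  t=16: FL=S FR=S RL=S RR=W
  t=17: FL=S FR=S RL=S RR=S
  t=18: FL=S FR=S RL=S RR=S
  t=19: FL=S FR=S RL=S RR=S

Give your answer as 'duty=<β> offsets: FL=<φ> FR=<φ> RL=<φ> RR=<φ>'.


duty=11 offsets: FL=5 FR=8 RL=6 RR=3

duty β = stance ticks per leg = 11
FL: stance ticks = 11; W→S at t=15 → φ=5
FR: stance ticks = 11; W→S at t=12 → φ=8
RL: stance ticks = 11; W→S at t=14 → φ=6
RR: stance ticks = 11; W→S at t=17 → φ=3


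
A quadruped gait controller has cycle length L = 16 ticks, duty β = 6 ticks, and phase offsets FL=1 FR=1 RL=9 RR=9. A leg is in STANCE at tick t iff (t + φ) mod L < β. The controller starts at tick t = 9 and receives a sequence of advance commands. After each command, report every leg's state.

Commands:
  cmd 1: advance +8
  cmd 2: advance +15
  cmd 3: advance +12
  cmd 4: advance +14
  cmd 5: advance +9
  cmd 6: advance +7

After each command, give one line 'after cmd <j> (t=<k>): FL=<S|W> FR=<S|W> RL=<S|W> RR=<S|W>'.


after cmd 1 (t=17): FL=S FR=S RL=W RR=W
after cmd 2 (t=32): FL=S FR=S RL=W RR=W
after cmd 3 (t=44): FL=W FR=W RL=S RR=S
after cmd 4 (t=58): FL=W FR=W RL=S RR=S
after cmd 5 (t=67): FL=S FR=S RL=W RR=W
after cmd 6 (t=74): FL=W FR=W RL=S RR=S

start t=9: FL=W FR=W RL=S RR=S
cmd 1: advance +8 → t=17, phase=(2,2,10,10) → FL=S FR=S RL=W RR=W
cmd 2: advance +15 → t=32, phase=(1,1,9,9) → FL=S FR=S RL=W RR=W
cmd 3: advance +12 → t=44, phase=(13,13,5,5) → FL=W FR=W RL=S RR=S
cmd 4: advance +14 → t=58, phase=(11,11,3,3) → FL=W FR=W RL=S RR=S
cmd 5: advance +9 → t=67, phase=(4,4,12,12) → FL=S FR=S RL=W RR=W
cmd 6: advance +7 → t=74, phase=(11,11,3,3) → FL=W FR=W RL=S RR=S


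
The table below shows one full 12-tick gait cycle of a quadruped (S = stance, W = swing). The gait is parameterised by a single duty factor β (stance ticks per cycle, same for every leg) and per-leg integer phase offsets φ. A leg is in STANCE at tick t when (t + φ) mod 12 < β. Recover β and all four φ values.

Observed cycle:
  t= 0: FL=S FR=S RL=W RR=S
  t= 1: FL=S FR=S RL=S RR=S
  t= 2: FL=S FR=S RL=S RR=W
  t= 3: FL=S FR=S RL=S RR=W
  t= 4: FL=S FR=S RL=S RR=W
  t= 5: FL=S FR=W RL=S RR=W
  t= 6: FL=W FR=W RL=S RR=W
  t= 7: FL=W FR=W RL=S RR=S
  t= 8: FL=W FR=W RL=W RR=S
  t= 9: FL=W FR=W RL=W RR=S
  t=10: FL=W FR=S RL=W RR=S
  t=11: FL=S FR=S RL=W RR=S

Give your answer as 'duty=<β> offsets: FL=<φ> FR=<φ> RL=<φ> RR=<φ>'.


duty=7 offsets: FL=1 FR=2 RL=11 RR=5

duty β = stance ticks per leg = 7
FL: stance ticks = 7; W→S at t=11 → φ=1
FR: stance ticks = 7; W→S at t=10 → φ=2
RL: stance ticks = 7; W→S at t=1 → φ=11
RR: stance ticks = 7; W→S at t=7 → φ=5


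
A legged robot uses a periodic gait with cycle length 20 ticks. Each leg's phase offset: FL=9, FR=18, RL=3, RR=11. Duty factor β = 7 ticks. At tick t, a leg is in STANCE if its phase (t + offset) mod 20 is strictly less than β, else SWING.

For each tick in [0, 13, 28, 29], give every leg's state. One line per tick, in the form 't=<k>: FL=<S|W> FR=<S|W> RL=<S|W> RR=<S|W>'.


t=0: phase=(9,18,3,11) vs β=7 → FL=W FR=W RL=S RR=W
t=13: phase=(2,11,16,4) vs β=7 → FL=S FR=W RL=W RR=S
t=28: phase=(17,6,11,19) vs β=7 → FL=W FR=S RL=W RR=W
t=29: phase=(18,7,12,0) vs β=7 → FL=W FR=W RL=W RR=S

t=0: FL=W FR=W RL=S RR=W
t=13: FL=S FR=W RL=W RR=S
t=28: FL=W FR=S RL=W RR=W
t=29: FL=W FR=W RL=W RR=S


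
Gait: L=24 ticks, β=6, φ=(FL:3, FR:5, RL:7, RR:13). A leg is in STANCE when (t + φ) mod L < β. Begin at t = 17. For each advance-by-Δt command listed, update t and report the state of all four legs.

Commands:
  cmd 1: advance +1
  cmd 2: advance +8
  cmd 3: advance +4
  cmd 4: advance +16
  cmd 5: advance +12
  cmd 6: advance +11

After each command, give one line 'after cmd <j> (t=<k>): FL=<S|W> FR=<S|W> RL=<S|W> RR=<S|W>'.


start t=17: FL=W FR=W RL=S RR=W
cmd 1: advance +1 → t=18, phase=(21,23,1,7) → FL=W FR=W RL=S RR=W
cmd 2: advance +8 → t=26, phase=(5,7,9,15) → FL=S FR=W RL=W RR=W
cmd 3: advance +4 → t=30, phase=(9,11,13,19) → FL=W FR=W RL=W RR=W
cmd 4: advance +16 → t=46, phase=(1,3,5,11) → FL=S FR=S RL=S RR=W
cmd 5: advance +12 → t=58, phase=(13,15,17,23) → FL=W FR=W RL=W RR=W
cmd 6: advance +11 → t=69, phase=(0,2,4,10) → FL=S FR=S RL=S RR=W

after cmd 1 (t=18): FL=W FR=W RL=S RR=W
after cmd 2 (t=26): FL=S FR=W RL=W RR=W
after cmd 3 (t=30): FL=W FR=W RL=W RR=W
after cmd 4 (t=46): FL=S FR=S RL=S RR=W
after cmd 5 (t=58): FL=W FR=W RL=W RR=W
after cmd 6 (t=69): FL=S FR=S RL=S RR=W


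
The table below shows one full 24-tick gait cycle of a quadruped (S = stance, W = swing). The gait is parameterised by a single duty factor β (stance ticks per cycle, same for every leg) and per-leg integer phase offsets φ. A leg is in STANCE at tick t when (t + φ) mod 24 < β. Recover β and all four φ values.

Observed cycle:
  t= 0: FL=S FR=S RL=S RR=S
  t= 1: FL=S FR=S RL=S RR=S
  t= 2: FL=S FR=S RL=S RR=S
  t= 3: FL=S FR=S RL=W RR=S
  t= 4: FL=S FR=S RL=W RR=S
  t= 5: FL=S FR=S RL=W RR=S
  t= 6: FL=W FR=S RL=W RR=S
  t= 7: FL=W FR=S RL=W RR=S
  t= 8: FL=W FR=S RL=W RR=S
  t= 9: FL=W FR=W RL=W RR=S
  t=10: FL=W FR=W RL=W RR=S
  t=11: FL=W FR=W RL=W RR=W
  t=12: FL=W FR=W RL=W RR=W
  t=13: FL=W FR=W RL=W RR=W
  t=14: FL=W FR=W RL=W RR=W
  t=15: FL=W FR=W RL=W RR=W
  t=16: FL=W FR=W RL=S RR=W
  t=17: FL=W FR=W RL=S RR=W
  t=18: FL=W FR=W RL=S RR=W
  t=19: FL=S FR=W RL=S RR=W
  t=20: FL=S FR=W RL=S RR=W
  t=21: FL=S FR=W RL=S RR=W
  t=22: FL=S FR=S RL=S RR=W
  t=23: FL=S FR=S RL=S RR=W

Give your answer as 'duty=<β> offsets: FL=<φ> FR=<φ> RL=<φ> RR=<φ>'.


duty=11 offsets: FL=5 FR=2 RL=8 RR=0

duty β = stance ticks per leg = 11
FL: stance ticks = 11; W→S at t=19 → φ=5
FR: stance ticks = 11; W→S at t=22 → φ=2
RL: stance ticks = 11; W→S at t=16 → φ=8
RR: stance ticks = 11; W→S at t=0 → φ=0


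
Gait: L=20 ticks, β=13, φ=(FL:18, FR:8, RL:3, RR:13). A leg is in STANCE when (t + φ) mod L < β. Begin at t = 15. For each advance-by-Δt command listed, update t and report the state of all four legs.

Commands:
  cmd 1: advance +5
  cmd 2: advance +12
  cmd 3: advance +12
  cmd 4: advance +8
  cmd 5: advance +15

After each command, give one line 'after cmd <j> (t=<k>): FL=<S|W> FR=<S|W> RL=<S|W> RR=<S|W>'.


after cmd 1 (t=20): FL=W FR=S RL=S RR=W
after cmd 2 (t=32): FL=S FR=S RL=W RR=S
after cmd 3 (t=44): FL=S FR=S RL=S RR=W
after cmd 4 (t=52): FL=S FR=S RL=W RR=S
after cmd 5 (t=67): FL=S FR=W RL=S RR=S

start t=15: FL=W FR=S RL=W RR=S
cmd 1: advance +5 → t=20, phase=(18,8,3,13) → FL=W FR=S RL=S RR=W
cmd 2: advance +12 → t=32, phase=(10,0,15,5) → FL=S FR=S RL=W RR=S
cmd 3: advance +12 → t=44, phase=(2,12,7,17) → FL=S FR=S RL=S RR=W
cmd 4: advance +8 → t=52, phase=(10,0,15,5) → FL=S FR=S RL=W RR=S
cmd 5: advance +15 → t=67, phase=(5,15,10,0) → FL=S FR=W RL=S RR=S


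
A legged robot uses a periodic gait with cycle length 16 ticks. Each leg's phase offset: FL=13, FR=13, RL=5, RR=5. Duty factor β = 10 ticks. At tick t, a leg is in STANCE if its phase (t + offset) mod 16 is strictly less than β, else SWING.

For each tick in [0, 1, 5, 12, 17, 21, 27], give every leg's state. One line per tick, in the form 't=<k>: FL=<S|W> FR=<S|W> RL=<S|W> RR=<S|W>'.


t=0: FL=W FR=W RL=S RR=S
t=1: FL=W FR=W RL=S RR=S
t=5: FL=S FR=S RL=W RR=W
t=12: FL=S FR=S RL=S RR=S
t=17: FL=W FR=W RL=S RR=S
t=21: FL=S FR=S RL=W RR=W
t=27: FL=S FR=S RL=S RR=S

t=0: phase=(13,13,5,5) vs β=10 → FL=W FR=W RL=S RR=S
t=1: phase=(14,14,6,6) vs β=10 → FL=W FR=W RL=S RR=S
t=5: phase=(2,2,10,10) vs β=10 → FL=S FR=S RL=W RR=W
t=12: phase=(9,9,1,1) vs β=10 → FL=S FR=S RL=S RR=S
t=17: phase=(14,14,6,6) vs β=10 → FL=W FR=W RL=S RR=S
t=21: phase=(2,2,10,10) vs β=10 → FL=S FR=S RL=W RR=W
t=27: phase=(8,8,0,0) vs β=10 → FL=S FR=S RL=S RR=S


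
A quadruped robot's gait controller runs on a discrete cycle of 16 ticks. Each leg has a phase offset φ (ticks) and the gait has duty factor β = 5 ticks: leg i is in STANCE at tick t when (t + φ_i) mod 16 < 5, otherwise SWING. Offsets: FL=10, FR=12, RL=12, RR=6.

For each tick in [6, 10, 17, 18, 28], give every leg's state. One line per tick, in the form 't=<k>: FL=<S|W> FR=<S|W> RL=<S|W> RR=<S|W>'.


t=6: phase=(0,2,2,12) vs β=5 → FL=S FR=S RL=S RR=W
t=10: phase=(4,6,6,0) vs β=5 → FL=S FR=W RL=W RR=S
t=17: phase=(11,13,13,7) vs β=5 → FL=W FR=W RL=W RR=W
t=18: phase=(12,14,14,8) vs β=5 → FL=W FR=W RL=W RR=W
t=28: phase=(6,8,8,2) vs β=5 → FL=W FR=W RL=W RR=S

t=6: FL=S FR=S RL=S RR=W
t=10: FL=S FR=W RL=W RR=S
t=17: FL=W FR=W RL=W RR=W
t=18: FL=W FR=W RL=W RR=W
t=28: FL=W FR=W RL=W RR=S


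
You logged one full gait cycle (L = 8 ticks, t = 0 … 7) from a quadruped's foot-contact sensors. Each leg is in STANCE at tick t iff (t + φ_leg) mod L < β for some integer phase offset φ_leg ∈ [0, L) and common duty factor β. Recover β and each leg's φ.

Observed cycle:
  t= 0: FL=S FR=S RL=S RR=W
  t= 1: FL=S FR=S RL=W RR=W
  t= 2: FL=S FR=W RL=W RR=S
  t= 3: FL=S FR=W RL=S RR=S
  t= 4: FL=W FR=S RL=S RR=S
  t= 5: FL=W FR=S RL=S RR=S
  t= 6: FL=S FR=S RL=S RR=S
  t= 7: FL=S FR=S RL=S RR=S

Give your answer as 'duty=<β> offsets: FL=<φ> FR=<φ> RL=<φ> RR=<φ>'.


duty β = stance ticks per leg = 6
FL: stance ticks = 6; W→S at t=6 → φ=2
FR: stance ticks = 6; W→S at t=4 → φ=4
RL: stance ticks = 6; W→S at t=3 → φ=5
RR: stance ticks = 6; W→S at t=2 → φ=6

duty=6 offsets: FL=2 FR=4 RL=5 RR=6


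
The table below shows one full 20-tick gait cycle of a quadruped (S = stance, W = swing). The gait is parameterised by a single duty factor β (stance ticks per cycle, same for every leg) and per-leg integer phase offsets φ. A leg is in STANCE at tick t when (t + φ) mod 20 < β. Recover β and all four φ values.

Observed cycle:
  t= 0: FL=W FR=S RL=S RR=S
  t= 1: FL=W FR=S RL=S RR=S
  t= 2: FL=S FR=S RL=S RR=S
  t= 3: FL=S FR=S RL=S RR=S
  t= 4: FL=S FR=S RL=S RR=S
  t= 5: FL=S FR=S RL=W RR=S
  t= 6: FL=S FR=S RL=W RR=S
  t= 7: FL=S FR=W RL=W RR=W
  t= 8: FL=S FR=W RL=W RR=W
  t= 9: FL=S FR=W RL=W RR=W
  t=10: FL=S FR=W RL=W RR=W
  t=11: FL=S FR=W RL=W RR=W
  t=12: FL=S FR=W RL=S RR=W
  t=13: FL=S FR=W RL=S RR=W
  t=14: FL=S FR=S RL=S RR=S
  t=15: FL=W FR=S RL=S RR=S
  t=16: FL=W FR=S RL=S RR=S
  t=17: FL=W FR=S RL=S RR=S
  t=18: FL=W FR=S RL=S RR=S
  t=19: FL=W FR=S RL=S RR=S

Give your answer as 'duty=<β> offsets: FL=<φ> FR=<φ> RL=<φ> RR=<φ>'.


duty=13 offsets: FL=18 FR=6 RL=8 RR=6

duty β = stance ticks per leg = 13
FL: stance ticks = 13; W→S at t=2 → φ=18
FR: stance ticks = 13; W→S at t=14 → φ=6
RL: stance ticks = 13; W→S at t=12 → φ=8
RR: stance ticks = 13; W→S at t=14 → φ=6


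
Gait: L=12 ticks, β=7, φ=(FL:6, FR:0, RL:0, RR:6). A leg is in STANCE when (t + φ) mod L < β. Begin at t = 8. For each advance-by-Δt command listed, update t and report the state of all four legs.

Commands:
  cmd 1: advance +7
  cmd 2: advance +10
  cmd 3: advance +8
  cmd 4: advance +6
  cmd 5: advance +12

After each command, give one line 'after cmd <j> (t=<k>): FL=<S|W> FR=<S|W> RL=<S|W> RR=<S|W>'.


after cmd 1 (t=15): FL=W FR=S RL=S RR=W
after cmd 2 (t=25): FL=W FR=S RL=S RR=W
after cmd 3 (t=33): FL=S FR=W RL=W RR=S
after cmd 4 (t=39): FL=W FR=S RL=S RR=W
after cmd 5 (t=51): FL=W FR=S RL=S RR=W

start t=8: FL=S FR=W RL=W RR=S
cmd 1: advance +7 → t=15, phase=(9,3,3,9) → FL=W FR=S RL=S RR=W
cmd 2: advance +10 → t=25, phase=(7,1,1,7) → FL=W FR=S RL=S RR=W
cmd 3: advance +8 → t=33, phase=(3,9,9,3) → FL=S FR=W RL=W RR=S
cmd 4: advance +6 → t=39, phase=(9,3,3,9) → FL=W FR=S RL=S RR=W
cmd 5: advance +12 → t=51, phase=(9,3,3,9) → FL=W FR=S RL=S RR=W


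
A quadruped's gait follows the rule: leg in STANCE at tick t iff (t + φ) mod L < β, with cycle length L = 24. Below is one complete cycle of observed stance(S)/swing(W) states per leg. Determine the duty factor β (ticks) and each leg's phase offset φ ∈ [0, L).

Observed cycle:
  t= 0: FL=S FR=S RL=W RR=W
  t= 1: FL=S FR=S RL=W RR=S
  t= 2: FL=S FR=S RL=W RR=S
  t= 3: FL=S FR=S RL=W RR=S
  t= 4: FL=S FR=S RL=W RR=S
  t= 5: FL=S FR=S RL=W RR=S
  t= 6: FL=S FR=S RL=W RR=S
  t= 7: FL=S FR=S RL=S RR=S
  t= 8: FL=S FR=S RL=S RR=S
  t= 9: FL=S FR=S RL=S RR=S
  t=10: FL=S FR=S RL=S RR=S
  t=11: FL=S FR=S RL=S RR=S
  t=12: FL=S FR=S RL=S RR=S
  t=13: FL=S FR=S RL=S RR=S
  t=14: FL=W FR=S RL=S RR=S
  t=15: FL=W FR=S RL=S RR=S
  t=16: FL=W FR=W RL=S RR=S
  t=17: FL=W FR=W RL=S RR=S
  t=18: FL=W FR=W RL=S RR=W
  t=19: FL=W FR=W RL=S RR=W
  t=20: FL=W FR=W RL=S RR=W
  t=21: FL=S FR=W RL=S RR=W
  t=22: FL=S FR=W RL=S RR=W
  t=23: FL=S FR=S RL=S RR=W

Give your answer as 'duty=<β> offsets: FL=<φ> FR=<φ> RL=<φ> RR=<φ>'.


duty β = stance ticks per leg = 17
FL: stance ticks = 17; W→S at t=21 → φ=3
FR: stance ticks = 17; W→S at t=23 → φ=1
RL: stance ticks = 17; W→S at t=7 → φ=17
RR: stance ticks = 17; W→S at t=1 → φ=23

duty=17 offsets: FL=3 FR=1 RL=17 RR=23


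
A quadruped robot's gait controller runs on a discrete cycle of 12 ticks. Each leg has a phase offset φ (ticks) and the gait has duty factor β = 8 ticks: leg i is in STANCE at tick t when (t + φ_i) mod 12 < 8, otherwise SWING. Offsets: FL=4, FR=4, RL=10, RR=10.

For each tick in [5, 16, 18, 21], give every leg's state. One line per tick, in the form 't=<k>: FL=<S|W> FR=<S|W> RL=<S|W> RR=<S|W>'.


t=5: FL=W FR=W RL=S RR=S
t=16: FL=W FR=W RL=S RR=S
t=18: FL=W FR=W RL=S RR=S
t=21: FL=S FR=S RL=S RR=S

t=5: phase=(9,9,3,3) vs β=8 → FL=W FR=W RL=S RR=S
t=16: phase=(8,8,2,2) vs β=8 → FL=W FR=W RL=S RR=S
t=18: phase=(10,10,4,4) vs β=8 → FL=W FR=W RL=S RR=S
t=21: phase=(1,1,7,7) vs β=8 → FL=S FR=S RL=S RR=S


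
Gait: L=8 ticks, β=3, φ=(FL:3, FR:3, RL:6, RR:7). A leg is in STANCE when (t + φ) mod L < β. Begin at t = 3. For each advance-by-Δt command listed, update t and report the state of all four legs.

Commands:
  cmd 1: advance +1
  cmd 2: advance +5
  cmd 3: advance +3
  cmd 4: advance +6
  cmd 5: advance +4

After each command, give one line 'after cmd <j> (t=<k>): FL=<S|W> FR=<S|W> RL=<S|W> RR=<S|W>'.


after cmd 1 (t=4): FL=W FR=W RL=S RR=W
after cmd 2 (t=9): FL=W FR=W RL=W RR=S
after cmd 3 (t=12): FL=W FR=W RL=S RR=W
after cmd 4 (t=18): FL=W FR=W RL=S RR=S
after cmd 5 (t=22): FL=S FR=S RL=W RR=W

start t=3: FL=W FR=W RL=S RR=S
cmd 1: advance +1 → t=4, phase=(7,7,2,3) → FL=W FR=W RL=S RR=W
cmd 2: advance +5 → t=9, phase=(4,4,7,0) → FL=W FR=W RL=W RR=S
cmd 3: advance +3 → t=12, phase=(7,7,2,3) → FL=W FR=W RL=S RR=W
cmd 4: advance +6 → t=18, phase=(5,5,0,1) → FL=W FR=W RL=S RR=S
cmd 5: advance +4 → t=22, phase=(1,1,4,5) → FL=S FR=S RL=W RR=W


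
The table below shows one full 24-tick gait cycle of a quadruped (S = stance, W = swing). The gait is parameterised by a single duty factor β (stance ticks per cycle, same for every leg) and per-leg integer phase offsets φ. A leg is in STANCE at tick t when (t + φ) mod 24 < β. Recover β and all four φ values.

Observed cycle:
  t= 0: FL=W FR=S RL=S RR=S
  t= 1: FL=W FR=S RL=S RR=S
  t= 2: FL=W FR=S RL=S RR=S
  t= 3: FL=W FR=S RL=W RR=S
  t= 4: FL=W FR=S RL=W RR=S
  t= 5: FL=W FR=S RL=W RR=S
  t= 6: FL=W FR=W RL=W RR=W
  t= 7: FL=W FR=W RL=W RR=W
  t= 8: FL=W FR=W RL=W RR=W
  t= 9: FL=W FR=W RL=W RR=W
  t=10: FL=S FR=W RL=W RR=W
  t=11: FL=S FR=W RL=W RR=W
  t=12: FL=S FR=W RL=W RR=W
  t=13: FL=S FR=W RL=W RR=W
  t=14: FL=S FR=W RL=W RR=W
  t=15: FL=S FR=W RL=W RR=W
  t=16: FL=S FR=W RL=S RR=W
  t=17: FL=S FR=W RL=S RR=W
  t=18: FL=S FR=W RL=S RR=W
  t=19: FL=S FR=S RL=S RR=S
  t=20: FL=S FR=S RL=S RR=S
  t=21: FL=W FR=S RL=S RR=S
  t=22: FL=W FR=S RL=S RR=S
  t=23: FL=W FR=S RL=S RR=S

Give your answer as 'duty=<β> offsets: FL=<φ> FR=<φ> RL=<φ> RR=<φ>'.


duty β = stance ticks per leg = 11
FL: stance ticks = 11; W→S at t=10 → φ=14
FR: stance ticks = 11; W→S at t=19 → φ=5
RL: stance ticks = 11; W→S at t=16 → φ=8
RR: stance ticks = 11; W→S at t=19 → φ=5

duty=11 offsets: FL=14 FR=5 RL=8 RR=5


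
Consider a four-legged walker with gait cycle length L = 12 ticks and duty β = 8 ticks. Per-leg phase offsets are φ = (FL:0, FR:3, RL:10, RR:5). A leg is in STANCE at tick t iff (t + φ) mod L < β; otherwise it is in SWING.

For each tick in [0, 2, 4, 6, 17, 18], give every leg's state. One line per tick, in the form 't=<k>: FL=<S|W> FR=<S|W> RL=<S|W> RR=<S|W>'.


t=0: phase=(0,3,10,5) vs β=8 → FL=S FR=S RL=W RR=S
t=2: phase=(2,5,0,7) vs β=8 → FL=S FR=S RL=S RR=S
t=4: phase=(4,7,2,9) vs β=8 → FL=S FR=S RL=S RR=W
t=6: phase=(6,9,4,11) vs β=8 → FL=S FR=W RL=S RR=W
t=17: phase=(5,8,3,10) vs β=8 → FL=S FR=W RL=S RR=W
t=18: phase=(6,9,4,11) vs β=8 → FL=S FR=W RL=S RR=W

t=0: FL=S FR=S RL=W RR=S
t=2: FL=S FR=S RL=S RR=S
t=4: FL=S FR=S RL=S RR=W
t=6: FL=S FR=W RL=S RR=W
t=17: FL=S FR=W RL=S RR=W
t=18: FL=S FR=W RL=S RR=W


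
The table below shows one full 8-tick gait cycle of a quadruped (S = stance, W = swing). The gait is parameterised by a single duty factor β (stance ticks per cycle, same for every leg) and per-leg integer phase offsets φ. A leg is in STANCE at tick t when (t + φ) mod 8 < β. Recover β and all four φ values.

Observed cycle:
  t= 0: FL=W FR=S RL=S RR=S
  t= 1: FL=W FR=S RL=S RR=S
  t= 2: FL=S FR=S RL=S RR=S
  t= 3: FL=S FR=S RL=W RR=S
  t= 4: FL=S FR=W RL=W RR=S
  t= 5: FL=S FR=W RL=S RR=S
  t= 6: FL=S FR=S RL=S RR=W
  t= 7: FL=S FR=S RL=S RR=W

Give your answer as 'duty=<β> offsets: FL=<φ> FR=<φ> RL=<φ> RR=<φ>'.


duty=6 offsets: FL=6 FR=2 RL=3 RR=0

duty β = stance ticks per leg = 6
FL: stance ticks = 6; W→S at t=2 → φ=6
FR: stance ticks = 6; W→S at t=6 → φ=2
RL: stance ticks = 6; W→S at t=5 → φ=3
RR: stance ticks = 6; W→S at t=0 → φ=0


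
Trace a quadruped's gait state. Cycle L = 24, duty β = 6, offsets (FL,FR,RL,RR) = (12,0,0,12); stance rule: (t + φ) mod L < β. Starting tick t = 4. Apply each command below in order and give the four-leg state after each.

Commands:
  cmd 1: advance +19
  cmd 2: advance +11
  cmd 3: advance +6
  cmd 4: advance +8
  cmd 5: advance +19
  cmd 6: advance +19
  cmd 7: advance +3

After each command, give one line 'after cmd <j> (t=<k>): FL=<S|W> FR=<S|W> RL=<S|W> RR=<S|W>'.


start t=4: FL=W FR=S RL=S RR=W
cmd 1: advance +19 → t=23, phase=(11,23,23,11) → FL=W FR=W RL=W RR=W
cmd 2: advance +11 → t=34, phase=(22,10,10,22) → FL=W FR=W RL=W RR=W
cmd 3: advance +6 → t=40, phase=(4,16,16,4) → FL=S FR=W RL=W RR=S
cmd 4: advance +8 → t=48, phase=(12,0,0,12) → FL=W FR=S RL=S RR=W
cmd 5: advance +19 → t=67, phase=(7,19,19,7) → FL=W FR=W RL=W RR=W
cmd 6: advance +19 → t=86, phase=(2,14,14,2) → FL=S FR=W RL=W RR=S
cmd 7: advance +3 → t=89, phase=(5,17,17,5) → FL=S FR=W RL=W RR=S

after cmd 1 (t=23): FL=W FR=W RL=W RR=W
after cmd 2 (t=34): FL=W FR=W RL=W RR=W
after cmd 3 (t=40): FL=S FR=W RL=W RR=S
after cmd 4 (t=48): FL=W FR=S RL=S RR=W
after cmd 5 (t=67): FL=W FR=W RL=W RR=W
after cmd 6 (t=86): FL=S FR=W RL=W RR=S
after cmd 7 (t=89): FL=S FR=W RL=W RR=S


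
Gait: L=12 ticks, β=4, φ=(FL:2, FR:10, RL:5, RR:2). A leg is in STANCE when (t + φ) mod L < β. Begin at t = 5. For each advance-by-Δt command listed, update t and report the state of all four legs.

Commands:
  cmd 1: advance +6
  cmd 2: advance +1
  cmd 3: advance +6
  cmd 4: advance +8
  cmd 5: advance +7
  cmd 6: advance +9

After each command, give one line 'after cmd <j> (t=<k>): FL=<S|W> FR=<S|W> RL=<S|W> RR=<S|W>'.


start t=5: FL=W FR=S RL=W RR=W
cmd 1: advance +6 → t=11, phase=(1,9,4,1) → FL=S FR=W RL=W RR=S
cmd 2: advance +1 → t=12, phase=(2,10,5,2) → FL=S FR=W RL=W RR=S
cmd 3: advance +6 → t=18, phase=(8,4,11,8) → FL=W FR=W RL=W RR=W
cmd 4: advance +8 → t=26, phase=(4,0,7,4) → FL=W FR=S RL=W RR=W
cmd 5: advance +7 → t=33, phase=(11,7,2,11) → FL=W FR=W RL=S RR=W
cmd 6: advance +9 → t=42, phase=(8,4,11,8) → FL=W FR=W RL=W RR=W

after cmd 1 (t=11): FL=S FR=W RL=W RR=S
after cmd 2 (t=12): FL=S FR=W RL=W RR=S
after cmd 3 (t=18): FL=W FR=W RL=W RR=W
after cmd 4 (t=26): FL=W FR=S RL=W RR=W
after cmd 5 (t=33): FL=W FR=W RL=S RR=W
after cmd 6 (t=42): FL=W FR=W RL=W RR=W


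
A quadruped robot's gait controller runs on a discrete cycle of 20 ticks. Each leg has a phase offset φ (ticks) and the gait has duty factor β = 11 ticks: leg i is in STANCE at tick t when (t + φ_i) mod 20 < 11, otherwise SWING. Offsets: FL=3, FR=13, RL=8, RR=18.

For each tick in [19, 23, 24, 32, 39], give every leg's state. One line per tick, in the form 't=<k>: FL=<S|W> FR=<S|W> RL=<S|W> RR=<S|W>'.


t=19: phase=(2,12,7,17) vs β=11 → FL=S FR=W RL=S RR=W
t=23: phase=(6,16,11,1) vs β=11 → FL=S FR=W RL=W RR=S
t=24: phase=(7,17,12,2) vs β=11 → FL=S FR=W RL=W RR=S
t=32: phase=(15,5,0,10) vs β=11 → FL=W FR=S RL=S RR=S
t=39: phase=(2,12,7,17) vs β=11 → FL=S FR=W RL=S RR=W

t=19: FL=S FR=W RL=S RR=W
t=23: FL=S FR=W RL=W RR=S
t=24: FL=S FR=W RL=W RR=S
t=32: FL=W FR=S RL=S RR=S
t=39: FL=S FR=W RL=S RR=W


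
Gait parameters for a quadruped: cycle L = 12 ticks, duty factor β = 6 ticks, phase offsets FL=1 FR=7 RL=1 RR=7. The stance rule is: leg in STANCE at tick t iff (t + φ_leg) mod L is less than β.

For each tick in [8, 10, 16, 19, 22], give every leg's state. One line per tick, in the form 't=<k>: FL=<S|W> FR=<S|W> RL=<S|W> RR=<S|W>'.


t=8: phase=(9,3,9,3) vs β=6 → FL=W FR=S RL=W RR=S
t=10: phase=(11,5,11,5) vs β=6 → FL=W FR=S RL=W RR=S
t=16: phase=(5,11,5,11) vs β=6 → FL=S FR=W RL=S RR=W
t=19: phase=(8,2,8,2) vs β=6 → FL=W FR=S RL=W RR=S
t=22: phase=(11,5,11,5) vs β=6 → FL=W FR=S RL=W RR=S

t=8: FL=W FR=S RL=W RR=S
t=10: FL=W FR=S RL=W RR=S
t=16: FL=S FR=W RL=S RR=W
t=19: FL=W FR=S RL=W RR=S
t=22: FL=W FR=S RL=W RR=S


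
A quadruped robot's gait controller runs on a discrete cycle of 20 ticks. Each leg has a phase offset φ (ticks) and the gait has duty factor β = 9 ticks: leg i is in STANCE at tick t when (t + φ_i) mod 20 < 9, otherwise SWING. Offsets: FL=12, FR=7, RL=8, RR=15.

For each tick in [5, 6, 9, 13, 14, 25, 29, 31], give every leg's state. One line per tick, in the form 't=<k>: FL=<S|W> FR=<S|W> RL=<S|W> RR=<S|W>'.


t=5: phase=(17,12,13,0) vs β=9 → FL=W FR=W RL=W RR=S
t=6: phase=(18,13,14,1) vs β=9 → FL=W FR=W RL=W RR=S
t=9: phase=(1,16,17,4) vs β=9 → FL=S FR=W RL=W RR=S
t=13: phase=(5,0,1,8) vs β=9 → FL=S FR=S RL=S RR=S
t=14: phase=(6,1,2,9) vs β=9 → FL=S FR=S RL=S RR=W
t=25: phase=(17,12,13,0) vs β=9 → FL=W FR=W RL=W RR=S
t=29: phase=(1,16,17,4) vs β=9 → FL=S FR=W RL=W RR=S
t=31: phase=(3,18,19,6) vs β=9 → FL=S FR=W RL=W RR=S

t=5: FL=W FR=W RL=W RR=S
t=6: FL=W FR=W RL=W RR=S
t=9: FL=S FR=W RL=W RR=S
t=13: FL=S FR=S RL=S RR=S
t=14: FL=S FR=S RL=S RR=W
t=25: FL=W FR=W RL=W RR=S
t=29: FL=S FR=W RL=W RR=S
t=31: FL=S FR=W RL=W RR=S


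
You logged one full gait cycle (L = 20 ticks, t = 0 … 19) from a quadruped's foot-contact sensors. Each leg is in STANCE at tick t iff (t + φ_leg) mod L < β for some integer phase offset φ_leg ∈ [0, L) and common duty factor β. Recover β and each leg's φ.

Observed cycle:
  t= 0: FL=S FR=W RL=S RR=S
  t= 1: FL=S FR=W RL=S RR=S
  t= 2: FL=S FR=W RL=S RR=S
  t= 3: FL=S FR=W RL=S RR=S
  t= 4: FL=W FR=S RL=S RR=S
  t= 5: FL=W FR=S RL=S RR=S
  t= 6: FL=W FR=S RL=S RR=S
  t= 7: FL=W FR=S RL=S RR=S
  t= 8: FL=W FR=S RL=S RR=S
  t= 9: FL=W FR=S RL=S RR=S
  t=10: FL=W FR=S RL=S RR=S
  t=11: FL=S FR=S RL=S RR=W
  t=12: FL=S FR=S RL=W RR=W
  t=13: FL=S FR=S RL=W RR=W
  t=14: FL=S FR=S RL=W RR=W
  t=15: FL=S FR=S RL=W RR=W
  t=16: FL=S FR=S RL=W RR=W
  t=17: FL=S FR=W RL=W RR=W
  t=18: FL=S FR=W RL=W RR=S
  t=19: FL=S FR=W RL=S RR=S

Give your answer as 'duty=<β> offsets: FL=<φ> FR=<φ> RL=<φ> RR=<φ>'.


duty β = stance ticks per leg = 13
FL: stance ticks = 13; W→S at t=11 → φ=9
FR: stance ticks = 13; W→S at t=4 → φ=16
RL: stance ticks = 13; W→S at t=19 → φ=1
RR: stance ticks = 13; W→S at t=18 → φ=2

duty=13 offsets: FL=9 FR=16 RL=1 RR=2


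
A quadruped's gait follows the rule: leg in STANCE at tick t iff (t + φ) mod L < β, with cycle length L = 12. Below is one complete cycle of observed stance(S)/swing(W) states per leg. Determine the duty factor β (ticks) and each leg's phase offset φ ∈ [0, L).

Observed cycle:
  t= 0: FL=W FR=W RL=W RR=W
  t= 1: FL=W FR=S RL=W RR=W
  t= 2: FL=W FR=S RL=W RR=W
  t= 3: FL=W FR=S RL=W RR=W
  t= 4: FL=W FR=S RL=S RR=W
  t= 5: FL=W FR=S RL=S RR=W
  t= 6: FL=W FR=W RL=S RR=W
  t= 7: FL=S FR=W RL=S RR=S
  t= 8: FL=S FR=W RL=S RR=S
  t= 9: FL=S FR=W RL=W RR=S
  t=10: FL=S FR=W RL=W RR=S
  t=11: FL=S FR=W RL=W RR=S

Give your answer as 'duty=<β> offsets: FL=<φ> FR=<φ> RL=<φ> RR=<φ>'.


duty β = stance ticks per leg = 5
FL: stance ticks = 5; W→S at t=7 → φ=5
FR: stance ticks = 5; W→S at t=1 → φ=11
RL: stance ticks = 5; W→S at t=4 → φ=8
RR: stance ticks = 5; W→S at t=7 → φ=5

duty=5 offsets: FL=5 FR=11 RL=8 RR=5


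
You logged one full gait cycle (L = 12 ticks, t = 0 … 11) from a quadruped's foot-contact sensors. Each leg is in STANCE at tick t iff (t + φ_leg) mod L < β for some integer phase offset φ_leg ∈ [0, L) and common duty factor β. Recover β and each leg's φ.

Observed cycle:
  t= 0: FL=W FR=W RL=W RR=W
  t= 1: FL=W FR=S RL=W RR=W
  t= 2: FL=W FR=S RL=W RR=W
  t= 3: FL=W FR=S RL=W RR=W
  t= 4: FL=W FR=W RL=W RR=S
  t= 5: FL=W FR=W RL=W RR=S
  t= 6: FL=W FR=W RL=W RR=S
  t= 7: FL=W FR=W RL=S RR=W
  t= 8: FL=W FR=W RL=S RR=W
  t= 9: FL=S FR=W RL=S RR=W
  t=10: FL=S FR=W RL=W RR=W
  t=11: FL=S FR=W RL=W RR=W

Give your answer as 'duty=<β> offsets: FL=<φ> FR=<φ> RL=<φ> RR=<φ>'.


duty β = stance ticks per leg = 3
FL: stance ticks = 3; W→S at t=9 → φ=3
FR: stance ticks = 3; W→S at t=1 → φ=11
RL: stance ticks = 3; W→S at t=7 → φ=5
RR: stance ticks = 3; W→S at t=4 → φ=8

duty=3 offsets: FL=3 FR=11 RL=5 RR=8


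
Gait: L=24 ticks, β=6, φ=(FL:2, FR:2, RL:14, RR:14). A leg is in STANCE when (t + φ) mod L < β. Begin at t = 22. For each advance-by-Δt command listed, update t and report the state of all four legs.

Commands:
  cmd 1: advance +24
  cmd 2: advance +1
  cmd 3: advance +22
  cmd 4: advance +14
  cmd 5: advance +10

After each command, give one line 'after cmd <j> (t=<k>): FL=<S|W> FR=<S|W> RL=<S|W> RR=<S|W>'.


after cmd 1 (t=46): FL=S FR=S RL=W RR=W
after cmd 2 (t=47): FL=S FR=S RL=W RR=W
after cmd 3 (t=69): FL=W FR=W RL=W RR=W
after cmd 4 (t=83): FL=W FR=W RL=S RR=S
after cmd 5 (t=93): FL=W FR=W RL=W RR=W

start t=22: FL=S FR=S RL=W RR=W
cmd 1: advance +24 → t=46, phase=(0,0,12,12) → FL=S FR=S RL=W RR=W
cmd 2: advance +1 → t=47, phase=(1,1,13,13) → FL=S FR=S RL=W RR=W
cmd 3: advance +22 → t=69, phase=(23,23,11,11) → FL=W FR=W RL=W RR=W
cmd 4: advance +14 → t=83, phase=(13,13,1,1) → FL=W FR=W RL=S RR=S
cmd 5: advance +10 → t=93, phase=(23,23,11,11) → FL=W FR=W RL=W RR=W


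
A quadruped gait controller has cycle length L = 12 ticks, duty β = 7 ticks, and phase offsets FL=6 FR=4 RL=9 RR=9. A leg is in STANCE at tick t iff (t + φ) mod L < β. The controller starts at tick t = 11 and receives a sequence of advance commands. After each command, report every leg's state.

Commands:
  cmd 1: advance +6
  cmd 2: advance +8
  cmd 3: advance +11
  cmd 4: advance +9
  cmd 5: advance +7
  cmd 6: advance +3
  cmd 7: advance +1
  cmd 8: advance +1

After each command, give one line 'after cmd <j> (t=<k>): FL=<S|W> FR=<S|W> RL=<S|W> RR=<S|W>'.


start t=11: FL=S FR=S RL=W RR=W
cmd 1: advance +6 → t=17, phase=(11,9,2,2) → FL=W FR=W RL=S RR=S
cmd 2: advance +8 → t=25, phase=(7,5,10,10) → FL=W FR=S RL=W RR=W
cmd 3: advance +11 → t=36, phase=(6,4,9,9) → FL=S FR=S RL=W RR=W
cmd 4: advance +9 → t=45, phase=(3,1,6,6) → FL=S FR=S RL=S RR=S
cmd 5: advance +7 → t=52, phase=(10,8,1,1) → FL=W FR=W RL=S RR=S
cmd 6: advance +3 → t=55, phase=(1,11,4,4) → FL=S FR=W RL=S RR=S
cmd 7: advance +1 → t=56, phase=(2,0,5,5) → FL=S FR=S RL=S RR=S
cmd 8: advance +1 → t=57, phase=(3,1,6,6) → FL=S FR=S RL=S RR=S

after cmd 1 (t=17): FL=W FR=W RL=S RR=S
after cmd 2 (t=25): FL=W FR=S RL=W RR=W
after cmd 3 (t=36): FL=S FR=S RL=W RR=W
after cmd 4 (t=45): FL=S FR=S RL=S RR=S
after cmd 5 (t=52): FL=W FR=W RL=S RR=S
after cmd 6 (t=55): FL=S FR=W RL=S RR=S
after cmd 7 (t=56): FL=S FR=S RL=S RR=S
after cmd 8 (t=57): FL=S FR=S RL=S RR=S


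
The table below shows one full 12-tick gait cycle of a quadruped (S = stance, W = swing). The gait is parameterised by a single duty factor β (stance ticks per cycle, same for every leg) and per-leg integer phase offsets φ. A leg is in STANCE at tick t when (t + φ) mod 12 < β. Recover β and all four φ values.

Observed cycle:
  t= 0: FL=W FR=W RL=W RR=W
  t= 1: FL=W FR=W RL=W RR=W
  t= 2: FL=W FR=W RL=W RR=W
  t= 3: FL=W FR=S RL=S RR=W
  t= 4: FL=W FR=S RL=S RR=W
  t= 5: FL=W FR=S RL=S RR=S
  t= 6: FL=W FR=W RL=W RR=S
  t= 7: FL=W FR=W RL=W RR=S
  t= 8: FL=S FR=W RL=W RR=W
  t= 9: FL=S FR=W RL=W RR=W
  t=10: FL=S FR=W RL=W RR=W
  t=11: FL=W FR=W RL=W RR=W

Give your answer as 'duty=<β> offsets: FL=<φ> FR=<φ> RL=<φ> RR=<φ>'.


duty=3 offsets: FL=4 FR=9 RL=9 RR=7

duty β = stance ticks per leg = 3
FL: stance ticks = 3; W→S at t=8 → φ=4
FR: stance ticks = 3; W→S at t=3 → φ=9
RL: stance ticks = 3; W→S at t=3 → φ=9
RR: stance ticks = 3; W→S at t=5 → φ=7


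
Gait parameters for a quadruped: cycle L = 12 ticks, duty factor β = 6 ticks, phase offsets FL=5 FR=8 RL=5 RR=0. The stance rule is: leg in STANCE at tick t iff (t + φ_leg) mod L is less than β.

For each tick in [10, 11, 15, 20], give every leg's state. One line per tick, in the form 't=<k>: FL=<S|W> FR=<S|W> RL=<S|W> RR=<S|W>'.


t=10: FL=S FR=W RL=S RR=W
t=11: FL=S FR=W RL=S RR=W
t=15: FL=W FR=W RL=W RR=S
t=20: FL=S FR=S RL=S RR=W

t=10: phase=(3,6,3,10) vs β=6 → FL=S FR=W RL=S RR=W
t=11: phase=(4,7,4,11) vs β=6 → FL=S FR=W RL=S RR=W
t=15: phase=(8,11,8,3) vs β=6 → FL=W FR=W RL=W RR=S
t=20: phase=(1,4,1,8) vs β=6 → FL=S FR=S RL=S RR=W


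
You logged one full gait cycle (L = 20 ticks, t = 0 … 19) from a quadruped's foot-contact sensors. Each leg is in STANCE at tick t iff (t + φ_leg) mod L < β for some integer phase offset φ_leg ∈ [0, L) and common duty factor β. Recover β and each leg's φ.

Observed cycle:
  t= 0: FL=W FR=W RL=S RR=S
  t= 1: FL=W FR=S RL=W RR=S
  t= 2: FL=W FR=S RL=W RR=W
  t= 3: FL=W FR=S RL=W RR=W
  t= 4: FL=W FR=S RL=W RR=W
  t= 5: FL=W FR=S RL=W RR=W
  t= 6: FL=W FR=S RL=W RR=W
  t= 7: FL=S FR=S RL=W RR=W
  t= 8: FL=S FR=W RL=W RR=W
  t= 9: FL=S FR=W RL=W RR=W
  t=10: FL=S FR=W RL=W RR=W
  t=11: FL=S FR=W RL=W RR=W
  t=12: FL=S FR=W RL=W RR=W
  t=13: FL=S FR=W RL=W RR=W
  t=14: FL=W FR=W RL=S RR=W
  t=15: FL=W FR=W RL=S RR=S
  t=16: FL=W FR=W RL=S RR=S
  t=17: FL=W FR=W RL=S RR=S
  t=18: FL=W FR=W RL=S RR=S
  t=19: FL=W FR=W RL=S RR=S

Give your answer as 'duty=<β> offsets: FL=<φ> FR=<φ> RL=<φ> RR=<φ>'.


duty=7 offsets: FL=13 FR=19 RL=6 RR=5

duty β = stance ticks per leg = 7
FL: stance ticks = 7; W→S at t=7 → φ=13
FR: stance ticks = 7; W→S at t=1 → φ=19
RL: stance ticks = 7; W→S at t=14 → φ=6
RR: stance ticks = 7; W→S at t=15 → φ=5
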